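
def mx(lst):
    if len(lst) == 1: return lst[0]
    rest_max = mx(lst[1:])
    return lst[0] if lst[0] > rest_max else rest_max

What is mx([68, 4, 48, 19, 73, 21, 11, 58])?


mx([68, 4, 48, 19, 73, 21, 11, 58]): compare 68 with mx([4, 48, 19, 73, 21, 11, 58])
mx([4, 48, 19, 73, 21, 11, 58]): compare 4 with mx([48, 19, 73, 21, 11, 58])
mx([48, 19, 73, 21, 11, 58]): compare 48 with mx([19, 73, 21, 11, 58])
mx([19, 73, 21, 11, 58]): compare 19 with mx([73, 21, 11, 58])
mx([73, 21, 11, 58]): compare 73 with mx([21, 11, 58])
mx([21, 11, 58]): compare 21 with mx([11, 58])
mx([11, 58]): compare 11 with mx([58])
mx([58]) = 58  (base case)
Compare 11 with 58 -> 58
Compare 21 with 58 -> 58
Compare 73 with 58 -> 73
Compare 19 with 73 -> 73
Compare 48 with 73 -> 73
Compare 4 with 73 -> 73
Compare 68 with 73 -> 73

73


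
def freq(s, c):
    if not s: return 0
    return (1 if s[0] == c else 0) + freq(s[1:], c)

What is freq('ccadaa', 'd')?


s[0]='c' != 'd' -> 0
s[0]='c' != 'd' -> 0
s[0]='a' != 'd' -> 0
s[0]='d' == 'd' -> 1
s[0]='a' != 'd' -> 0
s[0]='a' != 'd' -> 0
Sum: 0 + 0 + 0 + 1 + 0 + 0 = 1

1


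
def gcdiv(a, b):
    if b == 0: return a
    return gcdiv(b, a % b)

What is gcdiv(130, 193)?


gcdiv(130, 193) = gcdiv(193, 130)
gcdiv(193, 130) = gcdiv(130, 63)
gcdiv(130, 63) = gcdiv(63, 4)
gcdiv(63, 4) = gcdiv(4, 3)
gcdiv(4, 3) = gcdiv(3, 1)
gcdiv(3, 1) = gcdiv(1, 0)
gcdiv(1, 0) = 1  (base case)

1


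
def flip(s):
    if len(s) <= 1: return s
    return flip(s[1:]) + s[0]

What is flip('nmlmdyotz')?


flip('nmlmdyotz') = flip('mlmdyotz') + 'n'
flip('mlmdyotz') = flip('lmdyotz') + 'm'
flip('lmdyotz') = flip('mdyotz') + 'l'
flip('mdyotz') = flip('dyotz') + 'm'
flip('dyotz') = flip('yotz') + 'd'
flip('yotz') = flip('otz') + 'y'
flip('otz') = flip('tz') + 'o'
flip('tz') = flip('z') + 't'
flip('z') = 'z'  (base case)
Concatenating: 'z' + 't' + 'o' + 'y' + 'd' + 'm' + 'l' + 'm' + 'n' = 'ztoydmlmn'

ztoydmlmn


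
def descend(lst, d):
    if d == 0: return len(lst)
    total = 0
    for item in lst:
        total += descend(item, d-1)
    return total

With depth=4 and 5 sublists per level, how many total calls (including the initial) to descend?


At depth 0 (root): 1 call
At depth 1: each of 1 parents calls descend on 5 children = 5 calls
At depth 2: each of 5 parents calls descend on 5 children = 25 calls
At depth 3: each of 25 parents calls descend on 5 children = 125 calls
At depth 4: each of 125 parents calls descend on 5 children = 625 calls
Total: 1 + 5 + 25 + 125 + 625 = 781

781


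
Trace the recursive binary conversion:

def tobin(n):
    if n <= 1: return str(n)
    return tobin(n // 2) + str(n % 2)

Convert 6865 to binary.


tobin(6865) = tobin(3432) + '1'
tobin(3432) = tobin(1716) + '0'
tobin(1716) = tobin(858) + '0'
tobin(858) = tobin(429) + '0'
tobin(429) = tobin(214) + '1'
tobin(214) = tobin(107) + '0'
tobin(107) = tobin(53) + '1'
tobin(53) = tobin(26) + '1'
tobin(26) = tobin(13) + '0'
tobin(13) = tobin(6) + '1'
tobin(6) = tobin(3) + '0'
tobin(3) = tobin(1) + '1'
tobin(1) = '1'  (base case)
Concatenating: '1' + '1' + '0' + '1' + '0' + '1' + '1' + '0' + '1' + '0' + '0' + '0' + '1' = '1101011010001'

1101011010001


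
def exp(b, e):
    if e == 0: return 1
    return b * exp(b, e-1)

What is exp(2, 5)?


exp(2, 5)
= 2 * exp(2, 4)
= 2 * 2 * exp(2, 3)
= 2 * 2 * 2 * exp(2, 2)
= 2 * 2 * 2 * 2 * exp(2, 1)
= 2 * 2 * 2 * 2 * 2 * exp(2, 0)
= 2 * 2 * 2 * 2 * 2 * 1
= 32

32


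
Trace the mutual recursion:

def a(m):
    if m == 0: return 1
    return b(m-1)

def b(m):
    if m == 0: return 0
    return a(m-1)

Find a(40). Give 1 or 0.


a(40) = b(39)
b(39) = a(38)
a(38) = b(37)
b(37) = a(36)
a(36) = b(35)
b(35) = a(34)
a(34) = b(33)
b(33) = a(32)
a(32) = b(31)
b(31) = a(30)
a(30) = b(29)
b(29) = a(28)
a(28) = b(27)
b(27) = a(26)
a(26) = b(25)
b(25) = a(24)
a(24) = b(23)
b(23) = a(22)
a(22) = b(21)
b(21) = a(20)
a(20) = b(19)
b(19) = a(18)
a(18) = b(17)
b(17) = a(16)
a(16) = b(15)
b(15) = a(14)
a(14) = b(13)
b(13) = a(12)
a(12) = b(11)
b(11) = a(10)
a(10) = b(9)
b(9) = a(8)
a(8) = b(7)
b(7) = a(6)
a(6) = b(5)
b(5) = a(4)
a(4) = b(3)
b(3) = a(2)
a(2) = b(1)
b(1) = a(0)
a(0) = 1  (base case)
Result: 1

1


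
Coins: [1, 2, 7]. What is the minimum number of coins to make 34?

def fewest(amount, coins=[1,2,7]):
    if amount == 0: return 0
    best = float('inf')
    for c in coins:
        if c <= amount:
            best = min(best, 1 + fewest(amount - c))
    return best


Building up with DP:
fewest(0) = 0
fewest(1) = min(1+fewest(0)=1+0=1) = 1
fewest(2) = min(1+fewest(1)=1+1=2, 1+fewest(0)=1+0=1) = 1
fewest(3) = min(1+fewest(2)=1+1=2, 1+fewest(1)=1+1=2) = 2
fewest(4) = min(1+fewest(3)=1+2=3, 1+fewest(2)=1+1=2) = 2
fewest(5) = min(1+fewest(4)=1+2=3, 1+fewest(3)=1+2=3) = 3
fewest(6) = min(1+fewest(5)=1+3=4, 1+fewest(4)=1+2=3) = 3
fewest(7) = min(1+fewest(6)=1+3=4, 1+fewest(5)=1+3=4, 1+fewest(0)=1+0=1) = 1
fewest(8) = min(1+fewest(7)=1+1=2, 1+fewest(6)=1+3=4, 1+fewest(1)=1+1=2) = 2
fewest(9) = min(1+fewest(8)=1+2=3, 1+fewest(7)=1+1=2, 1+fewest(2)=1+1=2) = 2
fewest(10) = min(1+fewest(9)=1+2=3, 1+fewest(8)=1+2=3, 1+fewest(3)=1+2=3) = 3
fewest(11) = min(1+fewest(10)=1+3=4, 1+fewest(9)=1+2=3, 1+fewest(4)=1+2=3) = 3
fewest(12) = min(1+fewest(11)=1+3=4, 1+fewest(10)=1+3=4, 1+fewest(5)=1+3=4) = 4
fewest(13) = min(1+fewest(12)=1+4=5, 1+fewest(11)=1+3=4, 1+fewest(6)=1+3=4) = 4
fewest(14) = min(1+fewest(13)=1+4=5, 1+fewest(12)=1+4=5, 1+fewest(7)=1+1=2) = 2
fewest(15) = min(1+fewest(14)=1+2=3, 1+fewest(13)=1+4=5, 1+fewest(8)=1+2=3) = 3
fewest(16) = min(1+fewest(15)=1+3=4, 1+fewest(14)=1+2=3, 1+fewest(9)=1+2=3) = 3
fewest(17) = min(1+fewest(16)=1+3=4, 1+fewest(15)=1+3=4, 1+fewest(10)=1+3=4) = 4
fewest(18) = min(1+fewest(17)=1+4=5, 1+fewest(16)=1+3=4, 1+fewest(11)=1+3=4) = 4
fewest(19) = min(1+fewest(18)=1+4=5, 1+fewest(17)=1+4=5, 1+fewest(12)=1+4=5) = 5
fewest(20) = min(1+fewest(19)=1+5=6, 1+fewest(18)=1+4=5, 1+fewest(13)=1+4=5) = 5
fewest(21) = min(1+fewest(20)=1+5=6, 1+fewest(19)=1+5=6, 1+fewest(14)=1+2=3) = 3
fewest(22) = min(1+fewest(21)=1+3=4, 1+fewest(20)=1+5=6, 1+fewest(15)=1+3=4) = 4
fewest(23) = min(1+fewest(22)=1+4=5, 1+fewest(21)=1+3=4, 1+fewest(16)=1+3=4) = 4
fewest(24) = min(1+fewest(23)=1+4=5, 1+fewest(22)=1+4=5, 1+fewest(17)=1+4=5) = 5
fewest(25) = min(1+fewest(24)=1+5=6, 1+fewest(23)=1+4=5, 1+fewest(18)=1+4=5) = 5
fewest(26) = min(1+fewest(25)=1+5=6, 1+fewest(24)=1+5=6, 1+fewest(19)=1+5=6) = 6
fewest(27) = min(1+fewest(26)=1+6=7, 1+fewest(25)=1+5=6, 1+fewest(20)=1+5=6) = 6
fewest(28) = min(1+fewest(27)=1+6=7, 1+fewest(26)=1+6=7, 1+fewest(21)=1+3=4) = 4
fewest(29) = min(1+fewest(28)=1+4=5, 1+fewest(27)=1+6=7, 1+fewest(22)=1+4=5) = 5
fewest(30) = min(1+fewest(29)=1+5=6, 1+fewest(28)=1+4=5, 1+fewest(23)=1+4=5) = 5
fewest(31) = min(1+fewest(30)=1+5=6, 1+fewest(29)=1+5=6, 1+fewest(24)=1+5=6) = 6
fewest(32) = min(1+fewest(31)=1+6=7, 1+fewest(30)=1+5=6, 1+fewest(25)=1+5=6) = 6
fewest(33) = min(1+fewest(32)=1+6=7, 1+fewest(31)=1+6=7, 1+fewest(26)=1+6=7) = 7
fewest(34) = min(1+fewest(33)=1+7=8, 1+fewest(32)=1+6=7, 1+fewest(27)=1+6=7) = 7

7


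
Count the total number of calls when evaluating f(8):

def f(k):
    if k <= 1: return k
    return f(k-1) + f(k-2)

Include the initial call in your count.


Let C(n) = total calls for f(n)
C(0) = 1, C(1) = 1
C(2) = 1 + C(1) + C(0) = 1 + 1 + 1 = 3
C(3) = 1 + C(2) + C(1) = 1 + 3 + 1 = 5
C(4) = 1 + C(3) + C(2) = 1 + 5 + 3 = 9
C(5) = 1 + C(4) + C(3) = 1 + 9 + 5 = 15
C(6) = 1 + C(5) + C(4) = 1 + 15 + 9 = 25
C(7) = 1 + C(6) + C(5) = 1 + 25 + 15 = 41
C(8) = 1 + C(7) + C(6) = 1 + 41 + 25 = 67

67


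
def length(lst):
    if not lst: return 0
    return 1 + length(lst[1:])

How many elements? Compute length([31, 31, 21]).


length([31, 31, 21]) = 1 + length([31, 21])
length([31, 21]) = 1 + length([21])
length([21]) = 1 + length([])
length([]) = 0  (base case)
Unwinding: 1 + 1 + 1 + 0 = 3

3


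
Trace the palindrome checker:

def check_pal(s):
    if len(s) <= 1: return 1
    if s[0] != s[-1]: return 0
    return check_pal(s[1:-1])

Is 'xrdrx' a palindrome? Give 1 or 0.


check_pal('xrdrx'): s[0]='x' == s[-1]='x' -> check check_pal('rdr')
check_pal('rdr'): s[0]='r' == s[-1]='r' -> check check_pal('d')
check_pal('d'): len <= 1 -> return 1  (base case)
Result: 1 (palindrome)

1


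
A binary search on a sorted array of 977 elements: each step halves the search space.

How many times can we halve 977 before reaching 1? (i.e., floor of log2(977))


977 / 2 = 488
488 / 2 = 244
244 / 2 = 122
122 / 2 = 61
61 / 2 = 30
30 / 2 = 15
15 / 2 = 7
7 / 2 = 3
3 / 2 = 1
Reached 1 after 9 halvings

9


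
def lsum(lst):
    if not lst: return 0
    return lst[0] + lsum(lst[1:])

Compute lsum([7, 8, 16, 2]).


lsum([7, 8, 16, 2]) = 7 + lsum([8, 16, 2])
lsum([8, 16, 2]) = 8 + lsum([16, 2])
lsum([16, 2]) = 16 + lsum([2])
lsum([2]) = 2 + lsum([])
lsum([]) = 0  (base case)
Total: 7 + 8 + 16 + 2 + 0 = 33

33


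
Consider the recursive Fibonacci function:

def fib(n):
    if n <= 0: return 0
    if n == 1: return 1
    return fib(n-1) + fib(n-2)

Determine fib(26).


Computing fib(26) bottom-up:
fib(0) = 0
fib(1) = 1
fib(2) = fib(1) + fib(0) = 1 + 0 = 1
fib(3) = fib(2) + fib(1) = 1 + 1 = 2
fib(4) = fib(3) + fib(2) = 2 + 1 = 3
fib(5) = fib(4) + fib(3) = 3 + 2 = 5
fib(6) = fib(5) + fib(4) = 5 + 3 = 8
fib(7) = fib(6) + fib(5) = 8 + 5 = 13
fib(8) = fib(7) + fib(6) = 13 + 8 = 21
fib(9) = fib(8) + fib(7) = 21 + 13 = 34
fib(10) = fib(9) + fib(8) = 34 + 21 = 55
fib(11) = fib(10) + fib(9) = 55 + 34 = 89
fib(12) = fib(11) + fib(10) = 89 + 55 = 144
fib(13) = fib(12) + fib(11) = 144 + 89 = 233
fib(14) = fib(13) + fib(12) = 233 + 144 = 377
fib(15) = fib(14) + fib(13) = 377 + 233 = 610
fib(16) = fib(15) + fib(14) = 610 + 377 = 987
fib(17) = fib(16) + fib(15) = 987 + 610 = 1597
fib(18) = fib(17) + fib(16) = 1597 + 987 = 2584
fib(19) = fib(18) + fib(17) = 2584 + 1597 = 4181
fib(20) = fib(19) + fib(18) = 4181 + 2584 = 6765
fib(21) = fib(20) + fib(19) = 6765 + 4181 = 10946
fib(22) = fib(21) + fib(20) = 10946 + 6765 = 17711
fib(23) = fib(22) + fib(21) = 17711 + 10946 = 28657
fib(24) = fib(23) + fib(22) = 28657 + 17711 = 46368
fib(25) = fib(24) + fib(23) = 46368 + 28657 = 75025
fib(26) = fib(25) + fib(24) = 75025 + 46368 = 121393

121393


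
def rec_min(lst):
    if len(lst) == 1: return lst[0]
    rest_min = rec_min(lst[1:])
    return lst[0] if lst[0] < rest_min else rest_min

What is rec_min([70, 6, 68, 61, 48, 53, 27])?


rec_min([70, 6, 68, 61, 48, 53, 27]): compare 70 with rec_min([6, 68, 61, 48, 53, 27])
rec_min([6, 68, 61, 48, 53, 27]): compare 6 with rec_min([68, 61, 48, 53, 27])
rec_min([68, 61, 48, 53, 27]): compare 68 with rec_min([61, 48, 53, 27])
rec_min([61, 48, 53, 27]): compare 61 with rec_min([48, 53, 27])
rec_min([48, 53, 27]): compare 48 with rec_min([53, 27])
rec_min([53, 27]): compare 53 with rec_min([27])
rec_min([27]) = 27  (base case)
Compare 53 with 27 -> 27
Compare 48 with 27 -> 27
Compare 61 with 27 -> 27
Compare 68 with 27 -> 27
Compare 6 with 27 -> 6
Compare 70 with 6 -> 6

6


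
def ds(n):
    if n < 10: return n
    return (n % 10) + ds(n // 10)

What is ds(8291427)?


ds(8291427) = 7 + ds(829142)
ds(829142) = 2 + ds(82914)
ds(82914) = 4 + ds(8291)
ds(8291) = 1 + ds(829)
ds(829) = 9 + ds(82)
ds(82) = 2 + ds(8)
ds(8) = 8  (base case)
Total: 7 + 2 + 4 + 1 + 9 + 2 + 8 = 33

33


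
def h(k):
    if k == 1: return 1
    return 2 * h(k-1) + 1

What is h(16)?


h(16) = 2 * h(15) + 1
h(15) = 2 * h(14) + 1
h(14) = 2 * h(13) + 1
h(13) = 2 * h(12) + 1
h(12) = 2 * h(11) + 1
h(11) = 2 * h(10) + 1
h(10) = 2 * h(9) + 1
h(9) = 2 * h(8) + 1
h(8) = 2 * h(7) + 1
h(7) = 2 * h(6) + 1
h(6) = 2 * h(5) + 1
h(5) = 2 * h(4) + 1
h(4) = 2 * h(3) + 1
h(3) = 2 * h(2) + 1
h(2) = 2 * h(1) + 1
h(1) = 1  (base case)
h(2) = 2 * 1 + 1 = 3
h(3) = 2 * 3 + 1 = 7
h(4) = 2 * 7 + 1 = 15
h(5) = 2 * 15 + 1 = 31
h(6) = 2 * 31 + 1 = 63
h(7) = 2 * 63 + 1 = 127
h(8) = 2 * 127 + 1 = 255
h(9) = 2 * 255 + 1 = 511
h(10) = 2 * 511 + 1 = 1023
h(11) = 2 * 1023 + 1 = 2047
h(12) = 2 * 2047 + 1 = 4095
h(13) = 2 * 4095 + 1 = 8191
h(14) = 2 * 8191 + 1 = 16383
h(15) = 2 * 16383 + 1 = 32767
h(16) = 2 * 32767 + 1 = 65535

65535


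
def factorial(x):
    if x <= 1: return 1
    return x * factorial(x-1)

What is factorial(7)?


factorial(7)
= 7 * factorial(6)
= 7 * 6 * factorial(5)
= 7 * 6 * 5 * factorial(4)
= 7 * 6 * 5 * 4 * factorial(3)
= 7 * 6 * 5 * 4 * 3 * factorial(2)
= 7 * 6 * 5 * 4 * 3 * 2 * factorial(1)
= 7 * 6 * 5 * 4 * 3 * 2 * 1
= 5040

5040


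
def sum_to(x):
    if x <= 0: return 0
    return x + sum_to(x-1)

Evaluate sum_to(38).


sum_to(38)
= 38 + 37 + 36 + 35 + 34 + 33 + 32 + 31 + 30 + 29 + 28 + 27 + 26 + 25 + 24 + 23 + 22 + 21 + 20 + 19 + 18 + 17 + 16 + 15 + 14 + 13 + 12 + 11 + 10 + 9 + 8 + 7 + 6 + 5 + 4 + 3 + 2 + 1 + sum_to(0)
= 38 + 37 + 36 + 35 + 34 + 33 + 32 + 31 + 30 + 29 + 28 + 27 + 26 + 25 + 24 + 23 + 22 + 21 + 20 + 19 + 18 + 17 + 16 + 15 + 14 + 13 + 12 + 11 + 10 + 9 + 8 + 7 + 6 + 5 + 4 + 3 + 2 + 1 + 0
= 741

741


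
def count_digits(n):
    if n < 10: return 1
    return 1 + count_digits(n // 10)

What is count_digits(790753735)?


count_digits(790753735) = 1 + count_digits(79075373)
count_digits(79075373) = 1 + count_digits(7907537)
count_digits(7907537) = 1 + count_digits(790753)
count_digits(790753) = 1 + count_digits(79075)
count_digits(79075) = 1 + count_digits(7907)
count_digits(7907) = 1 + count_digits(790)
count_digits(790) = 1 + count_digits(79)
count_digits(79) = 1 + count_digits(7)
count_digits(7) = 1  (base case: 7 < 10)
Unwinding: 1 + 1 + 1 + 1 + 1 + 1 + 1 + 1 + 1 = 9

9


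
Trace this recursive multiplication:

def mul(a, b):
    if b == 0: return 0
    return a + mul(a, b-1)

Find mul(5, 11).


mul(5, 11) = 5 + mul(5, 10)
mul(5, 10) = 5 + mul(5, 9)
mul(5, 9) = 5 + mul(5, 8)
mul(5, 8) = 5 + mul(5, 7)
mul(5, 7) = 5 + mul(5, 6)
mul(5, 6) = 5 + mul(5, 5)
mul(5, 5) = 5 + mul(5, 4)
mul(5, 4) = 5 + mul(5, 3)
mul(5, 3) = 5 + mul(5, 2)
mul(5, 2) = 5 + mul(5, 1)
mul(5, 1) = 5 + mul(5, 0)
mul(5, 0) = 0  (base case)
Total: 5 + 5 + 5 + 5 + 5 + 5 + 5 + 5 + 5 + 5 + 5 + 0 = 55

55


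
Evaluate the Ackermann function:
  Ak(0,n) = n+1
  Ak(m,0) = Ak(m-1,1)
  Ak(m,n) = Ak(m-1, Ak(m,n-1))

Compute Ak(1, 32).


Ak(1, 32) = Ak(0, Ak(1, 31))
  Ak(1, 31) = Ak(0, Ak(1, 30))
    Ak(1, 30) = Ak(0, Ak(1, 29))
      Ak(1, 29) = Ak(0, Ak(1, 28))
        Ak(1, 28) = Ak(0, Ak(1, 27))
          Ak(1, 27) = Ak(0, Ak(1, 26))
          Ak(1, 26) = Ak(0, Ak(1, 25))
          Ak(1, 25) = Ak(0, Ak(1, 24))
          Ak(1, 24) = Ak(0, Ak(1, 23))
          Ak(1, 23) = Ak(0, Ak(1, 22))
          Ak(1, 22) = Ak(0, Ak(1, 21))
          Ak(1, 21) = Ak(0, Ak(1, 20))
          Ak(1, 20) = Ak(0, Ak(1, 19))
          Ak(1, 19) = Ak(0, Ak(1, 18))
          Ak(1, 18) = Ak(0, Ak(1, 17))
          Ak(1, 17) = Ak(0, Ak(1, 16))
          Ak(1, 16) = Ak(0, Ak(1, 15))
          Ak(1, 15) = Ak(0, Ak(1, 14))
          Ak(1, 14) = Ak(0, Ak(1, 13))
          Ak(1, 13) = Ak(0, Ak(1, 12))
          Ak(1, 12) = Ak(0, Ak(1, 11))
          Ak(1, 11) = Ak(0, Ak(1, 10))
          Ak(1, 10) = Ak(0, Ak(1, 9))
          Ak(1, 9) = Ak(0, Ak(1, 8))
          Ak(1, 8) = Ak(0, Ak(1, 7))
... (trace truncated)
Result: Ak(1, 32) = 34

34


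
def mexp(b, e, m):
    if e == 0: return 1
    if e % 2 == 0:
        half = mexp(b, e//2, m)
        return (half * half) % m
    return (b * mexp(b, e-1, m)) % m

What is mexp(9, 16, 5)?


mexp(9, 16, 5): e is even, compute mexp(9, 8, 5)
  mexp(9, 8, 5): e is even, compute mexp(9, 4, 5)
    mexp(9, 4, 5): e is even, compute mexp(9, 2, 5)
      mexp(9, 2, 5): e is even, compute mexp(9, 1, 5)
        mexp(9, 1, 5): e is odd, compute mexp(9, 0, 5)
          mexp(9, 0, 5) = 1
        (9 * 1) % 5 = 4
      half=4, (4*4) % 5 = 1
    half=1, (1*1) % 5 = 1
  half=1, (1*1) % 5 = 1
half=1, (1*1) % 5 = 1

1


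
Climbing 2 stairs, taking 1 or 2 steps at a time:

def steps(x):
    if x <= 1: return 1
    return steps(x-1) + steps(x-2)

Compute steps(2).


Building up from base cases:
steps(0) = 1
steps(1) = 1
steps(2) = steps(1) + steps(0) = 1 + 1 = 2

2


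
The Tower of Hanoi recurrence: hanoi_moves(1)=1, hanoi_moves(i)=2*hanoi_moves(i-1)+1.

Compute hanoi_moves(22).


hanoi_moves(22) = 2 * hanoi_moves(21) + 1
hanoi_moves(21) = 2 * hanoi_moves(20) + 1
hanoi_moves(20) = 2 * hanoi_moves(19) + 1
hanoi_moves(19) = 2 * hanoi_moves(18) + 1
hanoi_moves(18) = 2 * hanoi_moves(17) + 1
hanoi_moves(17) = 2 * hanoi_moves(16) + 1
hanoi_moves(16) = 2 * hanoi_moves(15) + 1
hanoi_moves(15) = 2 * hanoi_moves(14) + 1
hanoi_moves(14) = 2 * hanoi_moves(13) + 1
hanoi_moves(13) = 2 * hanoi_moves(12) + 1
hanoi_moves(12) = 2 * hanoi_moves(11) + 1
hanoi_moves(11) = 2 * hanoi_moves(10) + 1
hanoi_moves(10) = 2 * hanoi_moves(9) + 1
hanoi_moves(9) = 2 * hanoi_moves(8) + 1
hanoi_moves(8) = 2 * hanoi_moves(7) + 1
hanoi_moves(7) = 2 * hanoi_moves(6) + 1
hanoi_moves(6) = 2 * hanoi_moves(5) + 1
hanoi_moves(5) = 2 * hanoi_moves(4) + 1
hanoi_moves(4) = 2 * hanoi_moves(3) + 1
hanoi_moves(3) = 2 * hanoi_moves(2) + 1
hanoi_moves(2) = 2 * hanoi_moves(1) + 1
hanoi_moves(1) = 1  (base case)
hanoi_moves(2) = 2 * 1 + 1 = 3
hanoi_moves(3) = 2 * 3 + 1 = 7
hanoi_moves(4) = 2 * 7 + 1 = 15
hanoi_moves(5) = 2 * 15 + 1 = 31
hanoi_moves(6) = 2 * 31 + 1 = 63
hanoi_moves(7) = 2 * 63 + 1 = 127
hanoi_moves(8) = 2 * 127 + 1 = 255
hanoi_moves(9) = 2 * 255 + 1 = 511
hanoi_moves(10) = 2 * 511 + 1 = 1023
hanoi_moves(11) = 2 * 1023 + 1 = 2047
hanoi_moves(12) = 2 * 2047 + 1 = 4095
hanoi_moves(13) = 2 * 4095 + 1 = 8191
hanoi_moves(14) = 2 * 8191 + 1 = 16383
hanoi_moves(15) = 2 * 16383 + 1 = 32767
hanoi_moves(16) = 2 * 32767 + 1 = 65535
hanoi_moves(17) = 2 * 65535 + 1 = 131071
hanoi_moves(18) = 2 * 131071 + 1 = 262143
hanoi_moves(19) = 2 * 262143 + 1 = 524287
hanoi_moves(20) = 2 * 524287 + 1 = 1048575
hanoi_moves(21) = 2 * 1048575 + 1 = 2097151
hanoi_moves(22) = 2 * 2097151 + 1 = 4194303

4194303


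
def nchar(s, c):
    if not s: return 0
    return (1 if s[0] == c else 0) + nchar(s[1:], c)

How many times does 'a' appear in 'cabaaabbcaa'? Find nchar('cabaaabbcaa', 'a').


s[0]='c' != 'a' -> 0
s[0]='a' == 'a' -> 1
s[0]='b' != 'a' -> 0
s[0]='a' == 'a' -> 1
s[0]='a' == 'a' -> 1
s[0]='a' == 'a' -> 1
s[0]='b' != 'a' -> 0
s[0]='b' != 'a' -> 0
s[0]='c' != 'a' -> 0
s[0]='a' == 'a' -> 1
s[0]='a' == 'a' -> 1
Sum: 0 + 1 + 0 + 1 + 1 + 1 + 0 + 0 + 0 + 1 + 1 = 6

6


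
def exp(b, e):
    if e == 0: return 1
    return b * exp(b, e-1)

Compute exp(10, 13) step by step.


exp(10, 13)
= 10 * exp(10, 12)
= 10 * 10 * exp(10, 11)
= 10 * 10 * 10 * exp(10, 10)
= 10 * 10 * 10 * 10 * exp(10, 9)
= 10 * 10 * 10 * 10 * 10 * exp(10, 8)
= 10 * 10 * 10 * 10 * 10 * 10 * exp(10, 7)
= 10 * 10 * 10 * 10 * 10 * 10 * 10 * exp(10, 6)
= 10 * 10 * 10 * 10 * 10 * 10 * 10 * 10 * exp(10, 5)
= 10 * 10 * 10 * 10 * 10 * 10 * 10 * 10 * 10 * exp(10, 4)
= 10 * 10 * 10 * 10 * 10 * 10 * 10 * 10 * 10 * 10 * exp(10, 3)
= 10 * 10 * 10 * 10 * 10 * 10 * 10 * 10 * 10 * 10 * 10 * exp(10, 2)
= 10 * 10 * 10 * 10 * 10 * 10 * 10 * 10 * 10 * 10 * 10 * 10 * exp(10, 1)
= 10 * 10 * 10 * 10 * 10 * 10 * 10 * 10 * 10 * 10 * 10 * 10 * 10 * exp(10, 0)
= 10 * 10 * 10 * 10 * 10 * 10 * 10 * 10 * 10 * 10 * 10 * 10 * 10 * 1
= 10000000000000

10000000000000


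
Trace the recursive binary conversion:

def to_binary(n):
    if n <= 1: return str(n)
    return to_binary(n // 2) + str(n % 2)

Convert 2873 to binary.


to_binary(2873) = to_binary(1436) + '1'
to_binary(1436) = to_binary(718) + '0'
to_binary(718) = to_binary(359) + '0'
to_binary(359) = to_binary(179) + '1'
to_binary(179) = to_binary(89) + '1'
to_binary(89) = to_binary(44) + '1'
to_binary(44) = to_binary(22) + '0'
to_binary(22) = to_binary(11) + '0'
to_binary(11) = to_binary(5) + '1'
to_binary(5) = to_binary(2) + '1'
to_binary(2) = to_binary(1) + '0'
to_binary(1) = '1'  (base case)
Concatenating: '1' + '0' + '1' + '1' + '0' + '0' + '1' + '1' + '1' + '0' + '0' + '1' = '101100111001'

101100111001


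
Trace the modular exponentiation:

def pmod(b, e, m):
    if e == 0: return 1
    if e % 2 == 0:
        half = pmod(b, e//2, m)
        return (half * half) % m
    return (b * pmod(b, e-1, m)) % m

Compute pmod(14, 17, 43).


pmod(14, 17, 43): e is odd, compute pmod(14, 16, 43)
  pmod(14, 16, 43): e is even, compute pmod(14, 8, 43)
    pmod(14, 8, 43): e is even, compute pmod(14, 4, 43)
      pmod(14, 4, 43): e is even, compute pmod(14, 2, 43)
        pmod(14, 2, 43): e is even, compute pmod(14, 1, 43)
          pmod(14, 1, 43): e is odd, compute pmod(14, 0, 43)
          pmod(14, 0, 43) = 1
          (14 * 1) % 43 = 14
        half=14, (14*14) % 43 = 24
      half=24, (24*24) % 43 = 17
    half=17, (17*17) % 43 = 31
  half=31, (31*31) % 43 = 15
(14 * 15) % 43 = 38

38


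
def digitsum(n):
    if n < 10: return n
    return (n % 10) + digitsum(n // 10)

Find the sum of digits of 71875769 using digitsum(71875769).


digitsum(71875769) = 9 + digitsum(7187576)
digitsum(7187576) = 6 + digitsum(718757)
digitsum(718757) = 7 + digitsum(71875)
digitsum(71875) = 5 + digitsum(7187)
digitsum(7187) = 7 + digitsum(718)
digitsum(718) = 8 + digitsum(71)
digitsum(71) = 1 + digitsum(7)
digitsum(7) = 7  (base case)
Total: 9 + 6 + 7 + 5 + 7 + 8 + 1 + 7 = 50

50


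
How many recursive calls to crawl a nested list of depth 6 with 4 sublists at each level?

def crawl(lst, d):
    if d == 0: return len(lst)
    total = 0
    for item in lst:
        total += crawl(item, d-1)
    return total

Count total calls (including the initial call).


At depth 0 (root): 1 call
At depth 1: each of 1 parents calls crawl on 4 children = 4 calls
At depth 2: each of 4 parents calls crawl on 4 children = 16 calls
At depth 3: each of 16 parents calls crawl on 4 children = 64 calls
At depth 4: each of 64 parents calls crawl on 4 children = 256 calls
At depth 5: each of 256 parents calls crawl on 4 children = 1024 calls
At depth 6: each of 1024 parents calls crawl on 4 children = 4096 calls
Total: 1 + 4 + 16 + 64 + 256 + 1024 + 4096 = 5461

5461


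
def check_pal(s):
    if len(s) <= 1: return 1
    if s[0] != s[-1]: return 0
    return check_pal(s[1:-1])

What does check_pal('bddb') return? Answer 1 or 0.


check_pal('bddb'): s[0]='b' == s[-1]='b' -> check check_pal('dd')
check_pal('dd'): s[0]='d' == s[-1]='d' -> check check_pal('')
check_pal(''): len <= 1 -> return 1  (base case)
Result: 1 (palindrome)

1


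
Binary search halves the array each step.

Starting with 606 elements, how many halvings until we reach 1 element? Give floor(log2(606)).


606 / 2 = 303
303 / 2 = 151
151 / 2 = 75
75 / 2 = 37
37 / 2 = 18
18 / 2 = 9
9 / 2 = 4
4 / 2 = 2
2 / 2 = 1
Reached 1 after 9 halvings

9


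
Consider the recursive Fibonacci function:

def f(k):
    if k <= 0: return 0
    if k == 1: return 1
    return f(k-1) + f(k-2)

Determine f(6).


Computing f(6) bottom-up:
f(0) = 0
f(1) = 1
f(2) = f(1) + f(0) = 1 + 0 = 1
f(3) = f(2) + f(1) = 1 + 1 = 2
f(4) = f(3) + f(2) = 2 + 1 = 3
f(5) = f(4) + f(3) = 3 + 2 = 5
f(6) = f(5) + f(4) = 5 + 3 = 8

8


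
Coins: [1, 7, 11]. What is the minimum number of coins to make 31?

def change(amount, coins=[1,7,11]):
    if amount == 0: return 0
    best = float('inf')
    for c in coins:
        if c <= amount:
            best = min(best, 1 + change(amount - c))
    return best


Building up with DP:
change(0) = 0
change(1) = min(1+change(0)=1+0=1) = 1
change(2) = min(1+change(1)=1+1=2) = 2
change(3) = min(1+change(2)=1+2=3) = 3
change(4) = min(1+change(3)=1+3=4) = 4
change(5) = min(1+change(4)=1+4=5) = 5
change(6) = min(1+change(5)=1+5=6) = 6
change(7) = min(1+change(6)=1+6=7, 1+change(0)=1+0=1) = 1
change(8) = min(1+change(7)=1+1=2, 1+change(1)=1+1=2) = 2
change(9) = min(1+change(8)=1+2=3, 1+change(2)=1+2=3) = 3
change(10) = min(1+change(9)=1+3=4, 1+change(3)=1+3=4) = 4
change(11) = min(1+change(10)=1+4=5, 1+change(4)=1+4=5, 1+change(0)=1+0=1) = 1
change(12) = min(1+change(11)=1+1=2, 1+change(5)=1+5=6, 1+change(1)=1+1=2) = 2
change(13) = min(1+change(12)=1+2=3, 1+change(6)=1+6=7, 1+change(2)=1+2=3) = 3
change(14) = min(1+change(13)=1+3=4, 1+change(7)=1+1=2, 1+change(3)=1+3=4) = 2
change(15) = min(1+change(14)=1+2=3, 1+change(8)=1+2=3, 1+change(4)=1+4=5) = 3
change(16) = min(1+change(15)=1+3=4, 1+change(9)=1+3=4, 1+change(5)=1+5=6) = 4
change(17) = min(1+change(16)=1+4=5, 1+change(10)=1+4=5, 1+change(6)=1+6=7) = 5
change(18) = min(1+change(17)=1+5=6, 1+change(11)=1+1=2, 1+change(7)=1+1=2) = 2
change(19) = min(1+change(18)=1+2=3, 1+change(12)=1+2=3, 1+change(8)=1+2=3) = 3
change(20) = min(1+change(19)=1+3=4, 1+change(13)=1+3=4, 1+change(9)=1+3=4) = 4
change(21) = min(1+change(20)=1+4=5, 1+change(14)=1+2=3, 1+change(10)=1+4=5) = 3
change(22) = min(1+change(21)=1+3=4, 1+change(15)=1+3=4, 1+change(11)=1+1=2) = 2
change(23) = min(1+change(22)=1+2=3, 1+change(16)=1+4=5, 1+change(12)=1+2=3) = 3
change(24) = min(1+change(23)=1+3=4, 1+change(17)=1+5=6, 1+change(13)=1+3=4) = 4
change(25) = min(1+change(24)=1+4=5, 1+change(18)=1+2=3, 1+change(14)=1+2=3) = 3
change(26) = min(1+change(25)=1+3=4, 1+change(19)=1+3=4, 1+change(15)=1+3=4) = 4
change(27) = min(1+change(26)=1+4=5, 1+change(20)=1+4=5, 1+change(16)=1+4=5) = 5
change(28) = min(1+change(27)=1+5=6, 1+change(21)=1+3=4, 1+change(17)=1+5=6) = 4
change(29) = min(1+change(28)=1+4=5, 1+change(22)=1+2=3, 1+change(18)=1+2=3) = 3
change(30) = min(1+change(29)=1+3=4, 1+change(23)=1+3=4, 1+change(19)=1+3=4) = 4
change(31) = min(1+change(30)=1+4=5, 1+change(24)=1+4=5, 1+change(20)=1+4=5) = 5

5


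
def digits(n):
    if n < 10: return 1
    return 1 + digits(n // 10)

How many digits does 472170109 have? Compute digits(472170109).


digits(472170109) = 1 + digits(47217010)
digits(47217010) = 1 + digits(4721701)
digits(4721701) = 1 + digits(472170)
digits(472170) = 1 + digits(47217)
digits(47217) = 1 + digits(4721)
digits(4721) = 1 + digits(472)
digits(472) = 1 + digits(47)
digits(47) = 1 + digits(4)
digits(4) = 1  (base case: 4 < 10)
Unwinding: 1 + 1 + 1 + 1 + 1 + 1 + 1 + 1 + 1 = 9

9


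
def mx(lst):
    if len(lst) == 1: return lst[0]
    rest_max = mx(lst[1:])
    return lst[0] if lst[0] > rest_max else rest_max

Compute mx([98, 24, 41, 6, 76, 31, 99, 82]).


mx([98, 24, 41, 6, 76, 31, 99, 82]): compare 98 with mx([24, 41, 6, 76, 31, 99, 82])
mx([24, 41, 6, 76, 31, 99, 82]): compare 24 with mx([41, 6, 76, 31, 99, 82])
mx([41, 6, 76, 31, 99, 82]): compare 41 with mx([6, 76, 31, 99, 82])
mx([6, 76, 31, 99, 82]): compare 6 with mx([76, 31, 99, 82])
mx([76, 31, 99, 82]): compare 76 with mx([31, 99, 82])
mx([31, 99, 82]): compare 31 with mx([99, 82])
mx([99, 82]): compare 99 with mx([82])
mx([82]) = 82  (base case)
Compare 99 with 82 -> 99
Compare 31 with 99 -> 99
Compare 76 with 99 -> 99
Compare 6 with 99 -> 99
Compare 41 with 99 -> 99
Compare 24 with 99 -> 99
Compare 98 with 99 -> 99

99


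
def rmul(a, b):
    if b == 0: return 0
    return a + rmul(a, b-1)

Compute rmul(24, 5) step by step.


rmul(24, 5) = 24 + rmul(24, 4)
rmul(24, 4) = 24 + rmul(24, 3)
rmul(24, 3) = 24 + rmul(24, 2)
rmul(24, 2) = 24 + rmul(24, 1)
rmul(24, 1) = 24 + rmul(24, 0)
rmul(24, 0) = 0  (base case)
Total: 24 + 24 + 24 + 24 + 24 + 0 = 120

120


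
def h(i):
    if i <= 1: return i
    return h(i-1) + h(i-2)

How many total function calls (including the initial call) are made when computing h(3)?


Let C(n) = total calls for h(n)
C(0) = 1, C(1) = 1
C(2) = 1 + C(1) + C(0) = 1 + 1 + 1 = 3
C(3) = 1 + C(2) + C(1) = 1 + 3 + 1 = 5

5


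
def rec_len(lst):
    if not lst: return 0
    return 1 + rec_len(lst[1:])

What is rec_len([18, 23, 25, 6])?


rec_len([18, 23, 25, 6]) = 1 + rec_len([23, 25, 6])
rec_len([23, 25, 6]) = 1 + rec_len([25, 6])
rec_len([25, 6]) = 1 + rec_len([6])
rec_len([6]) = 1 + rec_len([])
rec_len([]) = 0  (base case)
Unwinding: 1 + 1 + 1 + 1 + 0 = 4

4


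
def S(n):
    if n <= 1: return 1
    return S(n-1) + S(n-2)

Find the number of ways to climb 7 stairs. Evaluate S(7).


Building up from base cases:
S(0) = 1
S(1) = 1
S(2) = S(1) + S(0) = 1 + 1 = 2
S(3) = S(2) + S(1) = 2 + 1 = 3
S(4) = S(3) + S(2) = 3 + 2 = 5
S(5) = S(4) + S(3) = 5 + 3 = 8
S(6) = S(5) + S(4) = 8 + 5 = 13
S(7) = S(6) + S(5) = 13 + 8 = 21

21


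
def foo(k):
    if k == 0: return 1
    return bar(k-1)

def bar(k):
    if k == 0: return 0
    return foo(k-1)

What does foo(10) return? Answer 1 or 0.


foo(10) = bar(9)
bar(9) = foo(8)
foo(8) = bar(7)
bar(7) = foo(6)
foo(6) = bar(5)
bar(5) = foo(4)
foo(4) = bar(3)
bar(3) = foo(2)
foo(2) = bar(1)
bar(1) = foo(0)
foo(0) = 1  (base case)
Result: 1

1


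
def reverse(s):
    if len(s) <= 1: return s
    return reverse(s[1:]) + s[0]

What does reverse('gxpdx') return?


reverse('gxpdx') = reverse('xpdx') + 'g'
reverse('xpdx') = reverse('pdx') + 'x'
reverse('pdx') = reverse('dx') + 'p'
reverse('dx') = reverse('x') + 'd'
reverse('x') = 'x'  (base case)
Concatenating: 'x' + 'd' + 'p' + 'x' + 'g' = 'xdpxg'

xdpxg


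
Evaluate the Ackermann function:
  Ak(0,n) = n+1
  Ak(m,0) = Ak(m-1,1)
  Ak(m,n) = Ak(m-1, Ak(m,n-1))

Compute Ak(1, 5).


Ak(1, 5) = Ak(0, Ak(1, 4))
  Ak(1, 4) = Ak(0, Ak(1, 3))
    Ak(1, 3) = Ak(0, Ak(1, 2))
      Ak(1, 2) = Ak(0, Ak(1, 1))
        Ak(1, 1) = Ak(0, Ak(1, 0))
          Ak(1, 0) = Ak(0, 1)
          Ak(0, 1) = 2
          = Ak(0, 2)
          Ak(0, 2) = 3
        = Ak(0, 3)
        Ak(0, 3) = 4
      = Ak(0, 4)
      Ak(0, 4) = 5
    = Ak(0, 5)
    Ak(0, 5) = 6
  = Ak(0, 6)
  Ak(0, 6) = 7
Result: Ak(1, 5) = 7

7


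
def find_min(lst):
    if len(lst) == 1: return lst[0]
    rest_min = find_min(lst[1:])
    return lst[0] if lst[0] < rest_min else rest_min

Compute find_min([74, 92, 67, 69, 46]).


find_min([74, 92, 67, 69, 46]): compare 74 with find_min([92, 67, 69, 46])
find_min([92, 67, 69, 46]): compare 92 with find_min([67, 69, 46])
find_min([67, 69, 46]): compare 67 with find_min([69, 46])
find_min([69, 46]): compare 69 with find_min([46])
find_min([46]) = 46  (base case)
Compare 69 with 46 -> 46
Compare 67 with 46 -> 46
Compare 92 with 46 -> 46
Compare 74 with 46 -> 46

46


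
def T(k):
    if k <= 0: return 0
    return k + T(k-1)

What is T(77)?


T(77)
= 77 + 76 + 75 + 74 + 73 + 72 + 71 + 70 + 69 + 68 + 67 + 66 + 65 + 64 + 63 + 62 + 61 + 60 + 59 + 58 + 57 + 56 + 55 + 54 + 53 + 52 + 51 + 50 + 49 + 48 + 47 + 46 + 45 + 44 + 43 + 42 + 41 + 40 + 39 + 38 + 37 + 36 + 35 + 34 + 33 + 32 + 31 + 30 + 29 + 28 + 27 + 26 + 25 + 24 + 23 + 22 + 21 + 20 + 19 + 18 + 17 + 16 + 15 + 14 + 13 + 12 + 11 + 10 + 9 + 8 + 7 + 6 + 5 + 4 + 3 + 2 + 1 + T(0)
= 77 + 76 + 75 + 74 + 73 + 72 + 71 + 70 + 69 + 68 + 67 + 66 + 65 + 64 + 63 + 62 + 61 + 60 + 59 + 58 + 57 + 56 + 55 + 54 + 53 + 52 + 51 + 50 + 49 + 48 + 47 + 46 + 45 + 44 + 43 + 42 + 41 + 40 + 39 + 38 + 37 + 36 + 35 + 34 + 33 + 32 + 31 + 30 + 29 + 28 + 27 + 26 + 25 + 24 + 23 + 22 + 21 + 20 + 19 + 18 + 17 + 16 + 15 + 14 + 13 + 12 + 11 + 10 + 9 + 8 + 7 + 6 + 5 + 4 + 3 + 2 + 1 + 0
= 3003

3003


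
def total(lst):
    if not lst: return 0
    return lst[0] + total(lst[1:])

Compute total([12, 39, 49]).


total([12, 39, 49]) = 12 + total([39, 49])
total([39, 49]) = 39 + total([49])
total([49]) = 49 + total([])
total([]) = 0  (base case)
Total: 12 + 39 + 49 + 0 = 100

100


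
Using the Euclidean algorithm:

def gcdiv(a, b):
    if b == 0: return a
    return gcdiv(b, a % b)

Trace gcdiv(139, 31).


gcdiv(139, 31) = gcdiv(31, 15)
gcdiv(31, 15) = gcdiv(15, 1)
gcdiv(15, 1) = gcdiv(1, 0)
gcdiv(1, 0) = 1  (base case)

1


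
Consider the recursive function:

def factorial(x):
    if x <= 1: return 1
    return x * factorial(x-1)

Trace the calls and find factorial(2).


factorial(2)
= 2 * factorial(1)
= 2 * 1
= 2

2


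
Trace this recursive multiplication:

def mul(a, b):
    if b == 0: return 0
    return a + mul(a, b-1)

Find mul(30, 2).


mul(30, 2) = 30 + mul(30, 1)
mul(30, 1) = 30 + mul(30, 0)
mul(30, 0) = 0  (base case)
Total: 30 + 30 + 0 = 60

60


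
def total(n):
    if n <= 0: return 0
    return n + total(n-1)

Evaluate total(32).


total(32)
= 32 + 31 + 30 + 29 + 28 + 27 + 26 + 25 + 24 + 23 + 22 + 21 + 20 + 19 + 18 + 17 + 16 + 15 + 14 + 13 + 12 + 11 + 10 + 9 + 8 + 7 + 6 + 5 + 4 + 3 + 2 + 1 + total(0)
= 32 + 31 + 30 + 29 + 28 + 27 + 26 + 25 + 24 + 23 + 22 + 21 + 20 + 19 + 18 + 17 + 16 + 15 + 14 + 13 + 12 + 11 + 10 + 9 + 8 + 7 + 6 + 5 + 4 + 3 + 2 + 1 + 0
= 528

528


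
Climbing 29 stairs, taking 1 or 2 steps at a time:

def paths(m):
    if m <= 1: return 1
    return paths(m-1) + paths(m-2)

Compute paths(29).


Building up from base cases:
paths(0) = 1
paths(1) = 1
paths(2) = paths(1) + paths(0) = 1 + 1 = 2
paths(3) = paths(2) + paths(1) = 2 + 1 = 3
paths(4) = paths(3) + paths(2) = 3 + 2 = 5
paths(5) = paths(4) + paths(3) = 5 + 3 = 8
paths(6) = paths(5) + paths(4) = 8 + 5 = 13
paths(7) = paths(6) + paths(5) = 13 + 8 = 21
paths(8) = paths(7) + paths(6) = 21 + 13 = 34
paths(9) = paths(8) + paths(7) = 34 + 21 = 55
paths(10) = paths(9) + paths(8) = 55 + 34 = 89
paths(11) = paths(10) + paths(9) = 89 + 55 = 144
paths(12) = paths(11) + paths(10) = 144 + 89 = 233
paths(13) = paths(12) + paths(11) = 233 + 144 = 377
paths(14) = paths(13) + paths(12) = 377 + 233 = 610
paths(15) = paths(14) + paths(13) = 610 + 377 = 987
paths(16) = paths(15) + paths(14) = 987 + 610 = 1597
paths(17) = paths(16) + paths(15) = 1597 + 987 = 2584
paths(18) = paths(17) + paths(16) = 2584 + 1597 = 4181
paths(19) = paths(18) + paths(17) = 4181 + 2584 = 6765
paths(20) = paths(19) + paths(18) = 6765 + 4181 = 10946
paths(21) = paths(20) + paths(19) = 10946 + 6765 = 17711
paths(22) = paths(21) + paths(20) = 17711 + 10946 = 28657
paths(23) = paths(22) + paths(21) = 28657 + 17711 = 46368
paths(24) = paths(23) + paths(22) = 46368 + 28657 = 75025
paths(25) = paths(24) + paths(23) = 75025 + 46368 = 121393
paths(26) = paths(25) + paths(24) = 121393 + 75025 = 196418
paths(27) = paths(26) + paths(25) = 196418 + 121393 = 317811
paths(28) = paths(27) + paths(26) = 317811 + 196418 = 514229
paths(29) = paths(28) + paths(27) = 514229 + 317811 = 832040

832040


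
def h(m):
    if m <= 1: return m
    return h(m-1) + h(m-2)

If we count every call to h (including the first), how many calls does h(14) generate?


Let C(n) = total calls for h(n)
C(0) = 1, C(1) = 1
C(2) = 1 + C(1) + C(0) = 1 + 1 + 1 = 3
C(3) = 1 + C(2) + C(1) = 1 + 3 + 1 = 5
C(4) = 1 + C(3) + C(2) = 1 + 5 + 3 = 9
C(5) = 1 + C(4) + C(3) = 1 + 9 + 5 = 15
C(6) = 1 + C(5) + C(4) = 1 + 15 + 9 = 25
C(7) = 1 + C(6) + C(5) = 1 + 25 + 15 = 41
C(8) = 1 + C(7) + C(6) = 1 + 41 + 25 = 67
C(9) = 1 + C(8) + C(7) = 1 + 67 + 41 = 109
C(10) = 1 + C(9) + C(8) = 1 + 109 + 67 = 177
C(11) = 1 + C(10) + C(9) = 1 + 177 + 109 = 287
C(12) = 1 + C(11) + C(10) = 1 + 287 + 177 = 465
C(13) = 1 + C(12) + C(11) = 1 + 465 + 287 = 753
C(14) = 1 + C(13) + C(12) = 1 + 753 + 465 = 1219

1219


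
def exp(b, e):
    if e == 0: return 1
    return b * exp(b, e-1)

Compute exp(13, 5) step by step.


exp(13, 5)
= 13 * exp(13, 4)
= 13 * 13 * exp(13, 3)
= 13 * 13 * 13 * exp(13, 2)
= 13 * 13 * 13 * 13 * exp(13, 1)
= 13 * 13 * 13 * 13 * 13 * exp(13, 0)
= 13 * 13 * 13 * 13 * 13 * 1
= 371293

371293


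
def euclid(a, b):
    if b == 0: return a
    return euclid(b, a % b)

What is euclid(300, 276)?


euclid(300, 276) = euclid(276, 24)
euclid(276, 24) = euclid(24, 12)
euclid(24, 12) = euclid(12, 0)
euclid(12, 0) = 12  (base case)

12


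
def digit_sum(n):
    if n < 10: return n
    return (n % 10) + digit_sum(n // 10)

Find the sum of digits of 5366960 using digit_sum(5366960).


digit_sum(5366960) = 0 + digit_sum(536696)
digit_sum(536696) = 6 + digit_sum(53669)
digit_sum(53669) = 9 + digit_sum(5366)
digit_sum(5366) = 6 + digit_sum(536)
digit_sum(536) = 6 + digit_sum(53)
digit_sum(53) = 3 + digit_sum(5)
digit_sum(5) = 5  (base case)
Total: 0 + 6 + 9 + 6 + 6 + 3 + 5 = 35

35


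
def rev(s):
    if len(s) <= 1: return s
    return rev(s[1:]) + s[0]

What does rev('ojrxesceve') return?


rev('ojrxesceve') = rev('jrxesceve') + 'o'
rev('jrxesceve') = rev('rxesceve') + 'j'
rev('rxesceve') = rev('xesceve') + 'r'
rev('xesceve') = rev('esceve') + 'x'
rev('esceve') = rev('sceve') + 'e'
rev('sceve') = rev('ceve') + 's'
rev('ceve') = rev('eve') + 'c'
rev('eve') = rev('ve') + 'e'
rev('ve') = rev('e') + 'v'
rev('e') = 'e'  (base case)
Concatenating: 'e' + 'v' + 'e' + 'c' + 's' + 'e' + 'x' + 'r' + 'j' + 'o' = 'evecsexrjo'

evecsexrjo


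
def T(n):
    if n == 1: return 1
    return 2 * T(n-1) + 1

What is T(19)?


T(19) = 2 * T(18) + 1
T(18) = 2 * T(17) + 1
T(17) = 2 * T(16) + 1
T(16) = 2 * T(15) + 1
T(15) = 2 * T(14) + 1
T(14) = 2 * T(13) + 1
T(13) = 2 * T(12) + 1
T(12) = 2 * T(11) + 1
T(11) = 2 * T(10) + 1
T(10) = 2 * T(9) + 1
T(9) = 2 * T(8) + 1
T(8) = 2 * T(7) + 1
T(7) = 2 * T(6) + 1
T(6) = 2 * T(5) + 1
T(5) = 2 * T(4) + 1
T(4) = 2 * T(3) + 1
T(3) = 2 * T(2) + 1
T(2) = 2 * T(1) + 1
T(1) = 1  (base case)
T(2) = 2 * 1 + 1 = 3
T(3) = 2 * 3 + 1 = 7
T(4) = 2 * 7 + 1 = 15
T(5) = 2 * 15 + 1 = 31
T(6) = 2 * 31 + 1 = 63
T(7) = 2 * 63 + 1 = 127
T(8) = 2 * 127 + 1 = 255
T(9) = 2 * 255 + 1 = 511
T(10) = 2 * 511 + 1 = 1023
T(11) = 2 * 1023 + 1 = 2047
T(12) = 2 * 2047 + 1 = 4095
T(13) = 2 * 4095 + 1 = 8191
T(14) = 2 * 8191 + 1 = 16383
T(15) = 2 * 16383 + 1 = 32767
T(16) = 2 * 32767 + 1 = 65535
T(17) = 2 * 65535 + 1 = 131071
T(18) = 2 * 131071 + 1 = 262143
T(19) = 2 * 262143 + 1 = 524287

524287


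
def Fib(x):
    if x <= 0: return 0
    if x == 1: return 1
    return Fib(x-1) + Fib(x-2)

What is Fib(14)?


Computing Fib(14) bottom-up:
Fib(0) = 0
Fib(1) = 1
Fib(2) = Fib(1) + Fib(0) = 1 + 0 = 1
Fib(3) = Fib(2) + Fib(1) = 1 + 1 = 2
Fib(4) = Fib(3) + Fib(2) = 2 + 1 = 3
Fib(5) = Fib(4) + Fib(3) = 3 + 2 = 5
Fib(6) = Fib(5) + Fib(4) = 5 + 3 = 8
Fib(7) = Fib(6) + Fib(5) = 8 + 5 = 13
Fib(8) = Fib(7) + Fib(6) = 13 + 8 = 21
Fib(9) = Fib(8) + Fib(7) = 21 + 13 = 34
Fib(10) = Fib(9) + Fib(8) = 34 + 21 = 55
Fib(11) = Fib(10) + Fib(9) = 55 + 34 = 89
Fib(12) = Fib(11) + Fib(10) = 89 + 55 = 144
Fib(13) = Fib(12) + Fib(11) = 144 + 89 = 233
Fib(14) = Fib(13) + Fib(12) = 233 + 144 = 377

377


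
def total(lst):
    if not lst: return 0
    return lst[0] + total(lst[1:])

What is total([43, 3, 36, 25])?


total([43, 3, 36, 25]) = 43 + total([3, 36, 25])
total([3, 36, 25]) = 3 + total([36, 25])
total([36, 25]) = 36 + total([25])
total([25]) = 25 + total([])
total([]) = 0  (base case)
Total: 43 + 3 + 36 + 25 + 0 = 107

107


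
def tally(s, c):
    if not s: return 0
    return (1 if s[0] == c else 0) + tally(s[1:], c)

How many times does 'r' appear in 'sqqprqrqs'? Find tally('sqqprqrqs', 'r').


s[0]='s' != 'r' -> 0
s[0]='q' != 'r' -> 0
s[0]='q' != 'r' -> 0
s[0]='p' != 'r' -> 0
s[0]='r' == 'r' -> 1
s[0]='q' != 'r' -> 0
s[0]='r' == 'r' -> 1
s[0]='q' != 'r' -> 0
s[0]='s' != 'r' -> 0
Sum: 0 + 0 + 0 + 0 + 1 + 0 + 1 + 0 + 0 = 2

2


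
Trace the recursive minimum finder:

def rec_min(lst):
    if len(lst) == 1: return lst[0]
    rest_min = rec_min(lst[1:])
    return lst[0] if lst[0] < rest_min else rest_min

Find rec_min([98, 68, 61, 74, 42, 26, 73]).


rec_min([98, 68, 61, 74, 42, 26, 73]): compare 98 with rec_min([68, 61, 74, 42, 26, 73])
rec_min([68, 61, 74, 42, 26, 73]): compare 68 with rec_min([61, 74, 42, 26, 73])
rec_min([61, 74, 42, 26, 73]): compare 61 with rec_min([74, 42, 26, 73])
rec_min([74, 42, 26, 73]): compare 74 with rec_min([42, 26, 73])
rec_min([42, 26, 73]): compare 42 with rec_min([26, 73])
rec_min([26, 73]): compare 26 with rec_min([73])
rec_min([73]) = 73  (base case)
Compare 26 with 73 -> 26
Compare 42 with 26 -> 26
Compare 74 with 26 -> 26
Compare 61 with 26 -> 26
Compare 68 with 26 -> 26
Compare 98 with 26 -> 26

26


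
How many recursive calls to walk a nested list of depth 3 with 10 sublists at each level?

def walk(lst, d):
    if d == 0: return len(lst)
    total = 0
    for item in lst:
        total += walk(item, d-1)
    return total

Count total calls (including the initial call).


At depth 0 (root): 1 call
At depth 1: each of 1 parents calls walk on 10 children = 10 calls
At depth 2: each of 10 parents calls walk on 10 children = 100 calls
At depth 3: each of 100 parents calls walk on 10 children = 1000 calls
Total: 1 + 10 + 100 + 1000 = 1111

1111


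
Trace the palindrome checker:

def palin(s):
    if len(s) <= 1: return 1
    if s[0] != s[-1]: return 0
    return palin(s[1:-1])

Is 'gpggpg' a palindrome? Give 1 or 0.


palin('gpggpg'): s[0]='g' == s[-1]='g' -> check palin('pggp')
palin('pggp'): s[0]='p' == s[-1]='p' -> check palin('gg')
palin('gg'): s[0]='g' == s[-1]='g' -> check palin('')
palin(''): len <= 1 -> return 1  (base case)
Result: 1 (palindrome)

1
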